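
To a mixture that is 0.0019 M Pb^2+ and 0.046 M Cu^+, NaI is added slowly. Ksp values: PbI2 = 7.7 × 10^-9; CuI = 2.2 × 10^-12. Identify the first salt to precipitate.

Each salt begins to precipitate when Q = Ksp, i.e. when [I^-] reaches its threshold.
For PbI2: 7.7 × 10^-9 = 0.0019 × [I^-]^2  ⇒  [I^-] = 2.0 × 10^-3 M.
For CuI: 2.2 × 10^-12 = 0.046 × [I^-]  ⇒  [I^-] = 4.8 × 10^-11 M.
The salt with the lower threshold [I^-] precipitates first: CuI.

CuI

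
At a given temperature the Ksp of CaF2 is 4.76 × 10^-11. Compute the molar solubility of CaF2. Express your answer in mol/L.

CaF2(s) ⇌ Ca^2+(aq) + 2 F^-(aq)
Ksp = [Ca^2+][F^-]^2
For each mole of CaF2 that dissolves: [Ca^2+] = s, [F^-] = 2s.
Substituting: Ksp = s(2s)^2 = 4s^3
s = (4.76 × 10^-11 / 4)^(1/3) = 2.28 × 10^-4 M

s = 2.28 × 10^-4 M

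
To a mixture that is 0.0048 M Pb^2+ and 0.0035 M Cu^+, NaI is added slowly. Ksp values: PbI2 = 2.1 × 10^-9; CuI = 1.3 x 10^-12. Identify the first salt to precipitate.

CuI

Each salt begins to precipitate when Q = Ksp, i.e. when [I^-] reaches its threshold.
For PbI2: 2.1 × 10^-9 = 0.0048 × [I^-]^2  ⇒  [I^-] = 6.6 x 10^-4 M.
For CuI: 1.3 x 10^-12 = 0.0035 × [I^-]  ⇒  [I^-] = 3.7 × 10^-10 M.
The salt with the lower threshold [I^-] precipitates first: CuI.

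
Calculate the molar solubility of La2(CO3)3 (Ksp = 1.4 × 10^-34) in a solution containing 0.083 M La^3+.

s ≈ 9.1 × 10^-12 M

La2(CO3)3(s) <=> 2 La^3+ + 3 CO3^2-
Ksp = [La^3+]^2[CO3^2-]^3
Let s = moles of La2(CO3)3 that dissolve per litre. [La^3+] = 0.083 + 2s ≈ 0.083, [CO3^2-] = 3s (common-ion effect: La^3+ is already 0.083 M).
Ksp ≈ (0.083)^2 × (3s)^3
s = 9.1 × 10^-12 M
Check: 2s = 1.8 x 10^-11 ≪ 0.083, so the approximation is valid.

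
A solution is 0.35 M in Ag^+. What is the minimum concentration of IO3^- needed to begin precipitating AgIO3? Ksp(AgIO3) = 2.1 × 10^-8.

[IO3^-] ≈ 6.0e-8 M

AgIO3(s) ⇌ Ag^+ + IO3^-
Ksp = [Ag^+][IO3^-]
Precipitation begins when Q = Ksp. With [Ag^+] = 0.35 M:
2.1 × 10^-8 = (0.35) × [IO3^-]
[IO3^-] = (2.1 × 10^-8 / 3.5 × 10^-1) = 6.0 × 10^-8 M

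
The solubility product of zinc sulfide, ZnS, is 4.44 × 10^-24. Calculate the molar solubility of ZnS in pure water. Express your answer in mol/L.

2.11 × 10^-12 M

ZnS(s) ⇌ Zn^2+ + S^2-
Ksp = [Zn^2+][S^2-]
Let s = molar solubility. Then [Zn^2+] = s and [S^2-] = s.
Ksp = s × s = s^2
s = (4.44 × 10^-24)^(1/2) = 2.11 × 10^-12 M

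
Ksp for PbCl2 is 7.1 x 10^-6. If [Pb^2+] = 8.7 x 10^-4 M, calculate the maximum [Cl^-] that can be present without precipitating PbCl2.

0.090 M

PbCl2(s) ⇌ Pb^2+ + 2 Cl^-
Ksp = [Pb^2+][Cl^-]^2
Precipitation begins when Q = Ksp. With [Pb^2+] = 8.7 x 10^-4 M:
7.1 x 10^-6 = (8.7 x 10^-4) × [Cl^-]^2
[Cl^-] = (7.1 x 10^-6 / 8.7 × 10^-4)^(1/2) = 9.0 x 10^-2 M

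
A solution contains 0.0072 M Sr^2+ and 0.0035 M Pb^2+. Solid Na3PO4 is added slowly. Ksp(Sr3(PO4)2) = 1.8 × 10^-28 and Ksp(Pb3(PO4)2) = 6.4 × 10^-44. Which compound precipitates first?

Pb3(PO4)2

Each salt begins to precipitate when Q = Ksp, i.e. when [PO4^3-] reaches its threshold.
For Sr3(PO4)2: 1.8 × 10^-28 = (0.0072)^3 × [PO4^3-]^2  ⇒  [PO4^3-] = 2.2 × 10^-11 M.
For Pb3(PO4)2: 6.4 × 10^-44 = (0.0035)^3 × [PO4^3-]^2  ⇒  [PO4^3-] = 1.2 × 10^-18 M.
The salt with the lower threshold [PO4^3-] precipitates first: Pb3(PO4)2.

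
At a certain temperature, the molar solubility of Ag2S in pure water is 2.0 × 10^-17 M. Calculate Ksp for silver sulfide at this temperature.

Ag2S(s) ⇌ 2 Ag^+(aq) + S^2-(aq)
If s mol/L of Ag2S dissolves, [Ag^+] = 2s and [S^2-] = s.
Ksp = [Ag^+]^2[S^2-]
Ksp = (2s)^2s = 4s^3
Ksp = 4 × (2.0 x 10^-17)^3 = 3.2 × 10^-50

Ksp ≈ 3.2e-50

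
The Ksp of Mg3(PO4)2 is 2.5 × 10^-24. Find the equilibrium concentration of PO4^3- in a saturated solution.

[PO4^3-] = 1.5e-5 M

Mg3(PO4)2(s) <=> 3 Mg^2+ + 2 PO4^3-
Ksp = [Mg^2+]^3[PO4^3-]^2
If s mol/L of Mg3(PO4)2 dissolves, [Mg^2+] = 3s and [PO4^3-] = 2s.
Ksp = (3s)^3(2s)^2 = 108s^5
Solving, s = (2.5 × 10^-24/108)^(1/5) = 7.46 x 10^-6 M
[PO4^3-] = 2s = 1.5 x 10^-5 M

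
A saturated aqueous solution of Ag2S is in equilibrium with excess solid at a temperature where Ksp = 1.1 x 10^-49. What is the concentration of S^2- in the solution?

3.0 x 10^-17 M

Ag2S(s) <=> 2 Ag^+ + S^2-
Ksp = [Ag^+]^2[S^2-]
Let s = molar solubility. Then [Ag^+] = 2s and [S^2-] = s.
So Ksp = (2s)^2 × s = 4s^3
s = (1.1 x 10^-49 / 4)^(1/3) = 3.02 x 10^-17 M
[S^2-] = s = 3.0 × 10^-17 M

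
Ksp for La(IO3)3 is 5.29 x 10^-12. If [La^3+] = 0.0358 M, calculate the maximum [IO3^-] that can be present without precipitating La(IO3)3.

[IO3^-] ≈ 5.29e-4 M

La(IO3)3(s) <=> La^3+(aq) + 3 IO3^-(aq)
Ksp = [La^3+][IO3^-]^3
Precipitation begins when Q = Ksp. With [La^3+] = 0.0358 M:
5.29 x 10^-12 = (0.0358) × [IO3^-]^3
[IO3^-] = (5.29 x 10^-12 / 3.58 × 10^-2)^(1/3) = 5.29 × 10^-4 M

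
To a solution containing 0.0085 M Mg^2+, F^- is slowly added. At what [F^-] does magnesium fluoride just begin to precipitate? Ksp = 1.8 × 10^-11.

[F^-] ≈ 4.6e-5 M

MgF2(s) ⇌ Mg^2+ + 2 F^-
Ksp = [Mg^2+][F^-]^2
Precipitation begins when Q = Ksp. With [Mg^2+] = 0.0085 M:
1.8 × 10^-11 = (0.0085) × [F^-]^2
[F^-] = (1.8 × 10^-11 / 8.5 × 10^-3)^(1/2) = 4.6 × 10^-5 M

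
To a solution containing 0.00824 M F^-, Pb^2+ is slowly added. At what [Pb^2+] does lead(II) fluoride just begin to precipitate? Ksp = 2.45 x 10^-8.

PbF2(s) ⇌ Pb^2+ + 2 F^-
Ksp = [Pb^2+][F^-]^2
Precipitation begins when Q = Ksp. With [F^-] = 0.00824 M:
2.45 x 10^-8 = (0.00824)^2 × [Pb^2+]
[Pb^2+] = (2.45 x 10^-8 / 6.790 x 10^-5) = 3.61 × 10^-4 M

3.61 × 10^-4 M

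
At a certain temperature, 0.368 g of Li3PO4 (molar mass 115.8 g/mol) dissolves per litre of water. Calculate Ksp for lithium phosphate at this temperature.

2.75 × 10^-9

Molar solubility s = (3.68 x 10^-1 g/L) / (115.8 g/mol) = 3.178 × 10^-3 M.
Li3PO4(s) ⇌ 3 Li^+ + PO4^3-
If s mol/L of Li3PO4 dissolves, [Li^+] = 3s and [PO4^3-] = s.
Ksp = [Li^+]^3[PO4^3-]
So Ksp = (3s)^3 × s = 27s^4
With s = 3.178 × 10^-3: Ksp = 2.75 × 10^-9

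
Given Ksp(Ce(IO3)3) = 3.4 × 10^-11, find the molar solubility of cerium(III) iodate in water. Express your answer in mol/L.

s ≈ 1.1e-3 M

Ce(IO3)3(s) ⇌ Ce^3+ + 3 IO3^-
Ksp = [Ce^3+][IO3^-]^3
With molar solubility s: [Ce^3+] = s, [IO3^-] = 3s.
Substituting: Ksp = s(3s)^3 = 27s^4
s^4 = 3.4 × 10^-11 / 27, so s = 1.1 × 10^-3 M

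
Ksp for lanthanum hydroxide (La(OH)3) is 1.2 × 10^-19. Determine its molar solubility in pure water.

La(OH)3(s) ⇌ La^3+ + 3 OH^-
Ksp = [La^3+][OH^-]^3
Let s = molar solubility. Then [La^3+] = s and [OH^-] = 3s.
So Ksp = s × (3s)^3 = 27s^4
Solving, s = (1.2 × 10^-19/27)^(1/4) = 8.2 × 10^-6 M

8.2e-6 M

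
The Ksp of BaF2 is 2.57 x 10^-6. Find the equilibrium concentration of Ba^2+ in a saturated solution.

BaF2(s) <=> Ba^2+(aq) + 2 F^-(aq)
Ksp = [Ba^2+][F^-]^2
If s mol/L of BaF2 dissolves, [Ba^2+] = s and [F^-] = 2s.
Ksp = s(2s)^2 = 4s^3
Solving, s = (2.57 x 10^-6/4)^(1/3) = 8.629 × 10^-3 M
[Ba^2+] = s = 8.63 × 10^-3 M

8.63e-3 M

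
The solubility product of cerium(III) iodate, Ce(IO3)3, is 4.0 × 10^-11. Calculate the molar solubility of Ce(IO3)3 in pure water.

s = 1.1 x 10^-3 M

Ce(IO3)3(s) <=> Ce^3+ + 3 IO3^-
Ksp = [Ce^3+][IO3^-]^3
If s mol/L of Ce(IO3)3 dissolves, [Ce^3+] = s and [IO3^-] = 3s.
So Ksp = s × (3s)^3 = 27s^4
s^4 = 4.0 × 10^-11 / 27, so s = 1.1 × 10^-3 M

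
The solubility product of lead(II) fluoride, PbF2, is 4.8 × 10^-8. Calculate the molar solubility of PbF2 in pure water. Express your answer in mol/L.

s ≈ 2.3 × 10^-3 M

PbF2(s) <=> Pb^2+(aq) + 2 F^-(aq)
Ksp = [Pb^2+][F^-]^2
For each mole of PbF2 that dissolves: [Pb^2+] = s, [F^-] = 2s.
Ksp = s(2s)^2 = 4s^3
s = (4.8 × 10^-8 / 4)^(1/3) = 2.3 x 10^-3 M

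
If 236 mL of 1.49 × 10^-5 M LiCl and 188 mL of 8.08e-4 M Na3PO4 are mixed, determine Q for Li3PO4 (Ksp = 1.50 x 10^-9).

Total volume = 236 + 188 = 424 mL.
[Li^+] = 1.49 x 10^-5 × (236/424) = 8.293 x 10^-6 M
[PO4^3-] = 8.08 × 10^-4 × (188/424) = 3.583 × 10^-4 M
Li3PO4(s) ⇌ 3 Li^+(aq) + PO4^3-(aq), so Q = [Li^+]^3[PO4^3-]
Q = (8.293 × 10^-6)^3(3.583 x 10^-4) = 2.04 x 10^-19
Q < Ksp, so no precipitate of Li3PO4 forms.

Q ≈ 2.04 x 10^-19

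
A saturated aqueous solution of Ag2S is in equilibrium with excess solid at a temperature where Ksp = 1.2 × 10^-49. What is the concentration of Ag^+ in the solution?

Ag2S(s) ⇌ 2 Ag^+(aq) + S^2-(aq)
Ksp = [Ag^+]^2[S^2-]
If s mol/L of Ag2S dissolves, [Ag^+] = 2s and [S^2-] = s.
So Ksp = (2s)^2 × s = 4s^3
s^3 = 1.2 × 10^-49 / 4, so s = 3.11 × 10^-17 M
[Ag^+] = 2s = 6.2 x 10^-17 M

[Ag^+] = 6.2 × 10^-17 M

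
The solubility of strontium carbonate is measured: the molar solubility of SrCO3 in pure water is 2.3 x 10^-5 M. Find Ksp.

Ksp ≈ 5.3 × 10^-10

SrCO3(s) ⇌ Sr^2+ + CO3^2-
For each mole of SrCO3 that dissolves: [Sr^2+] = s, [CO3^2-] = s.
Ksp = [Sr^2+][CO3^2-]
Ksp = s × s = s^2
With s = 2.3 × 10^-5: Ksp = 5.3 x 10^-10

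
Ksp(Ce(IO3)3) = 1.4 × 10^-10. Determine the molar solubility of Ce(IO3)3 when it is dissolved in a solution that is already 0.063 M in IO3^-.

Ce(IO3)3(s) <=> Ce^3+ + 3 IO3^-
Ksp = [Ce^3+][IO3^-]^3
Let s be the molar solubility in this solution. [Ce^3+] = s, [IO3^-] = 0.063 + 3s ≈ 0.063 (common-ion effect: IO3^- is already 0.063 M).
Ksp ≈ s × (0.063)^3
s = 5.6 × 10^-7 M
Check: 3s = 1.7 × 10^-6 ≪ 0.063, so the approximation is valid.

s ≈ 5.6 x 10^-7 M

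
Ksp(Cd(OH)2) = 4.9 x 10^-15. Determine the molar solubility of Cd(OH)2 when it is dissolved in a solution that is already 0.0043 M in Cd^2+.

Cd(OH)2(s) ⇌ Cd^2+(aq) + 2 OH^-(aq)
Ksp = [Cd^2+][OH^-]^2
Let s be the molar solubility in this solution. [Cd^2+] = 0.0043 + s ≈ 0.0043, [OH^-] = 2s (common-ion effect: Cd^2+ is already 0.0043 M).
Ksp ≈ 0.0043 × (2s)^2
s = 5.3 × 10^-7 M
Check: s = 5.3 × 10^-7 ≪ 0.0043, so the approximation is valid.

s ≈ 5.3 × 10^-7 M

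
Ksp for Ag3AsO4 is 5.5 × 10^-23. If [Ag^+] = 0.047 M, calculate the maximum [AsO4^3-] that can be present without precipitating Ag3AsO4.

5.3e-19 M

Ag3AsO4(s) ⇌ 3 Ag^+ + AsO4^3-
Ksp = [Ag^+]^3[AsO4^3-]
Precipitation begins when Q = Ksp. With [Ag^+] = 0.047 M:
5.5 × 10^-23 = (0.047)^3 × [AsO4^3-]
[AsO4^3-] = (5.5 × 10^-23 / 1.04 × 10^-4) = 5.3 × 10^-19 M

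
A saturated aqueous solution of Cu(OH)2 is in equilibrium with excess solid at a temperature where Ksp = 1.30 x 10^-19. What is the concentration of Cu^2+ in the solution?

Cu(OH)2(s) <=> Cu^2+ + 2 OH^-
Ksp = [Cu^2+][OH^-]^2
If s mol/L of Cu(OH)2 dissolves, [Cu^2+] = s and [OH^-] = 2s.
Substituting: Ksp = s(2s)^2 = 4s^3
s = (1.30 x 10^-19 / 4)^(1/3) = 3.191 × 10^-7 M
[Cu^2+] = s = 3.19 × 10^-7 M

[Cu^2+] = 3.19 × 10^-7 M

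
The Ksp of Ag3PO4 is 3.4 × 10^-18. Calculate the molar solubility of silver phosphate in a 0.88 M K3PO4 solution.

5.2 × 10^-7 M

Ag3PO4(s) ⇌ 3 Ag^+(aq) + PO4^3-(aq)
Ksp = [Ag^+]^3[PO4^3-]
Let s = moles of Ag3PO4 that dissolve per litre. [Ag^+] = 3s, [PO4^3-] = 0.88 + s ≈ 0.88 (Ksp is small, so little additional dissolves).
Ksp ≈ (3s)^3 × 0.88
s = 5.2 × 10^-7 M
Check: s = 5.2 x 10^-7 ≪ 0.88, so the approximation is valid.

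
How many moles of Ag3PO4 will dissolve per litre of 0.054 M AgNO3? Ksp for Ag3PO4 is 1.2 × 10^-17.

s ≈ 7.6 × 10^-14 M

Ag3PO4(s) ⇌ 3 Ag^+(aq) + PO4^3-(aq)
Ksp = [Ag^+]^3[PO4^3-]
If s mol/L dissolves here, [Ag^+] = 0.054 + 3s ≈ 0.054, [PO4^3-] = s (Ksp is small, so little additional dissolves).
Ksp ≈ (0.054)^3 × s
s = 7.6 × 10^-14 M
Check: 3s = 2.3 × 10^-13 ≪ 0.054, so the approximation is valid.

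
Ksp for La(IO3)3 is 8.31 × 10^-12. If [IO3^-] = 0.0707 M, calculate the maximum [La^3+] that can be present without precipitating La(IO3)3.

2.35 × 10^-8 M

La(IO3)3(s) <=> La^3+ + 3 IO3^-
Ksp = [La^3+][IO3^-]^3
Precipitation begins when Q = Ksp. With [IO3^-] = 0.0707 M:
8.31 × 10^-12 = (0.0707)^3 × [La^3+]
[La^3+] = (8.31 × 10^-12 / 3.534 × 10^-4) = 2.35 × 10^-8 M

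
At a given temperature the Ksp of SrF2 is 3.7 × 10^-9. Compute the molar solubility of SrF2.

SrF2(s) ⇌ Sr^2+ + 2 F^-
Ksp = [Sr^2+][F^-]^2
If s mol/L of SrF2 dissolves, [Sr^2+] = s and [F^-] = 2s.
So Ksp = s × (2s)^2 = 4s^3
Solving, s = (3.7 × 10^-9/4)^(1/3) = 9.7 × 10^-4 M

s ≈ 9.7 × 10^-4 M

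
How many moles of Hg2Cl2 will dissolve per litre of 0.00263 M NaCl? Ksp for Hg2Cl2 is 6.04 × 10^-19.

Hg2Cl2(s) ⇌ Hg2^2+(aq) + 2 Cl^-(aq)
Ksp = [Hg2^2+][Cl^-]^2
Let s = moles of Hg2Cl2 that dissolve per litre. [Hg2^2+] = s, [Cl^-] = 0.00263 + 2s ≈ 0.00263 (Ksp is small, so little additional dissolves).
Ksp ≈ s × (0.00263)^2
s = 8.73 x 10^-14 M
Check: 2s = 1.7 x 10^-13 ≪ 0.00263, so the approximation is valid.

8.73 × 10^-14 M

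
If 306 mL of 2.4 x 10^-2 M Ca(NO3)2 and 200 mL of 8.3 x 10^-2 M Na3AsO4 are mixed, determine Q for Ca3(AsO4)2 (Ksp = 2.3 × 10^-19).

Total volume = 306 + 200 = 506 mL.
[Ca^2+] = 2.4 × 10^-2 × (306/506) = 1.45 × 10^-2 M
[AsO4^3-] = 8.3 × 10^-2 × (200/506) = 3.28 × 10^-2 M
Ca3(AsO4)2(s) <=> 3 Ca^2+ + 2 AsO4^3-, so Q = [Ca^2+]^3[AsO4^3-]^2
Q = (1.45 x 10^-2)^3(3.28 × 10^-2)^2 = 3.3 × 10^-9
Q > Ksp, so Ca3(AsO4)2 will precipitate.

Q = 3.3 × 10^-9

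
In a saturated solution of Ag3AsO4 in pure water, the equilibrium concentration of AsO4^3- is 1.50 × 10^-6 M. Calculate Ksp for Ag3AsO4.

Ksp = 1.37 × 10^-22

Ag3AsO4(s) ⇌ 3 Ag^+ + AsO4^3-
Stoichiometry gives [Ag^+] = (3/1)[AsO4^3-] = 4.500 x 10^-6 M.
Ksp = [Ag^+]^3[AsO4^3-]
Ksp = (4.500 × 10^-6)^3 × 1.50 × 10^-6 = 1.37 × 10^-22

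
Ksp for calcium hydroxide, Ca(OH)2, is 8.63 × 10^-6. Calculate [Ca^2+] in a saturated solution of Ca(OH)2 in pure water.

1.29e-2 M

Ca(OH)2(s) ⇌ Ca^2+(aq) + 2 OH^-(aq)
Ksp = [Ca^2+][OH^-]^2
With molar solubility s: [Ca^2+] = s, [OH^-] = 2s.
So Ksp = s × (2s)^2 = 4s^3
Solving, s = (8.63 × 10^-6/4)^(1/3) = 1.292 × 10^-2 M
[Ca^2+] = s = 1.29 x 10^-2 M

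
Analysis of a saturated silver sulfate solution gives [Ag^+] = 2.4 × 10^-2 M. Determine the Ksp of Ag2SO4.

Ksp ≈ 6.9 × 10^-6

Ag2SO4(s) ⇌ 2 Ag^+ + SO4^2-
Stoichiometry gives [SO4^2-] = (1/2)[Ag^+] = 1.20 × 10^-2 M.
Ksp = [Ag^+]^2[SO4^2-]
Ksp = (2.4 x 10^-2)^2 × 1.20 × 10^-2 = 6.9 × 10^-6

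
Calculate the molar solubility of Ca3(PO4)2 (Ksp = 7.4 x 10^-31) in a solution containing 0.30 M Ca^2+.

Ca3(PO4)2(s) <=> 3 Ca^2+(aq) + 2 PO4^3-(aq)
Ksp = [Ca^2+]^3[PO4^3-]^2
If s mol/L dissolves here, [Ca^2+] = 0.30 + 3s ≈ 0.30, [PO4^3-] = 2s (common-ion effect: Ca^2+ is already 0.30 M).
Ksp ≈ (0.30)^3 × (2s)^2
s = 2.6 x 10^-15 M
Check: 3s = 7.9 × 10^-15 ≪ 0.30, so the approximation is valid.

s = 2.6 x 10^-15 M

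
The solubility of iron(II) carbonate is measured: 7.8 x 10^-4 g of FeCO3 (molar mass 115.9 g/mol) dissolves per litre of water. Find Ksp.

Molar solubility s = (7.8 × 10^-4 g/L) / (115.9 g/mol) = 6.73 x 10^-6 M.
FeCO3(s) ⇌ Fe^2+ + CO3^2-
For each mole of FeCO3 that dissolves: [Fe^2+] = s, [CO3^2-] = s.
Ksp = [Fe^2+][CO3^2-]
Ksp = s^2
With s = 6.73 × 10^-6: Ksp = 4.5 × 10^-11

Ksp = 4.5 × 10^-11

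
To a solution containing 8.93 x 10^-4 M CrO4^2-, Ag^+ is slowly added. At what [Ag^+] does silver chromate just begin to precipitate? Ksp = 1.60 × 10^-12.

[Ag^+] ≈ 4.23 × 10^-5 M

Ag2CrO4(s) ⇌ 2 Ag^+(aq) + CrO4^2-(aq)
Ksp = [Ag^+]^2[CrO4^2-]
Precipitation begins when Q = Ksp. With [CrO4^2-] = 8.93 x 10^-4 M:
1.60 × 10^-12 = (8.93 x 10^-4) × [Ag^+]^2
[Ag^+] = (1.60 × 10^-12 / 8.93 × 10^-4)^(1/2) = 4.23 × 10^-5 M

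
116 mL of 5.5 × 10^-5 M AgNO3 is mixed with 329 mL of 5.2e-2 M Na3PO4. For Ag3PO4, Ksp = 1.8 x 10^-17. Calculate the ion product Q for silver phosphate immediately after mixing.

1.1e-16

Total volume = 116 + 329 = 445 mL.
[Ag^+] = 5.5 × 10^-5 × (116/445) = 1.43 x 10^-5 M
[PO4^3-] = 5.2 x 10^-2 × (329/445) = 3.84 × 10^-2 M
Ag3PO4(s) ⇌ 3 Ag^+(aq) + PO4^3-(aq), so Q = [Ag^+]^3[PO4^3-]
Q = (1.43 × 10^-5)^3(3.84 × 10^-2) = 1.1 x 10^-16
Q > Ksp, so Ag3PO4 will precipitate.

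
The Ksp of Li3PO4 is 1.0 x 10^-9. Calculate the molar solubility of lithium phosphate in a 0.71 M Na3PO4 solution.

Li3PO4(s) ⇌ 3 Li^+ + PO4^3-
Ksp = [Li^+]^3[PO4^3-]
Let s = moles of Li3PO4 that dissolve per litre. [Li^+] = 3s, [PO4^3-] = 0.71 + s ≈ 0.71 (common-ion effect: PO4^3- is already 0.71 M).
Ksp ≈ (3s)^3 × 0.71
s = 3.7 x 10^-4 M
Check: s = 3.7 x 10^-4 ≪ 0.71, so the approximation is valid.

3.7 x 10^-4 M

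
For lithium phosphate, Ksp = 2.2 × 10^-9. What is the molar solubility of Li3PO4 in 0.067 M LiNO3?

s = 7.3 x 10^-6 M

Li3PO4(s) <=> 3 Li^+ + PO4^3-
Ksp = [Li^+]^3[PO4^3-]
Let s be the molar solubility in this solution. [Li^+] = 0.067 + 3s ≈ 0.067, [PO4^3-] = s (Ksp is small, so little additional dissolves).
Ksp ≈ (0.067)^3 × s
s = 7.3 × 10^-6 M
Check: 3s = 2.2 × 10^-5 ≪ 0.067, so the approximation is valid.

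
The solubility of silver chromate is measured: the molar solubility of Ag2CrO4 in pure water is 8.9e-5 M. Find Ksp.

Ag2CrO4(s) <=> 2 Ag^+ + CrO4^2-
For each mole of Ag2CrO4 that dissolves: [Ag^+] = 2s, [CrO4^2-] = s.
Ksp = [Ag^+]^2[CrO4^2-]
So Ksp = (2s)^2 × s = 4s^3
Ksp = 4 × (8.9 × 10^-5)^3 = 2.8 × 10^-12

Ksp ≈ 2.8 × 10^-12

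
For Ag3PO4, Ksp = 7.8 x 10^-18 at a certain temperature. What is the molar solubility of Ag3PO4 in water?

Ag3PO4(s) ⇌ 3 Ag^+ + PO4^3-
Ksp = [Ag^+]^3[PO4^3-]
For each mole of Ag3PO4 that dissolves: [Ag^+] = 3s, [PO4^3-] = s.
Ksp = (3s)^3s = 27s^4
Solving, s = (7.8 x 10^-18/27)^(1/4) = 2.3 × 10^-5 M

s ≈ 2.3 x 10^-5 M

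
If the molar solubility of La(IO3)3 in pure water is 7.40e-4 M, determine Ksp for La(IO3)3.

La(IO3)3(s) ⇌ La^3+(aq) + 3 IO3^-(aq)
If s mol/L of La(IO3)3 dissolves, [La^3+] = s and [IO3^-] = 3s.
Ksp = [La^3+][IO3^-]^3
Substituting: Ksp = s(3s)^3 = 27s^4
With s = 7.40 x 10^-4: Ksp = 8.10 × 10^-12

8.10e-12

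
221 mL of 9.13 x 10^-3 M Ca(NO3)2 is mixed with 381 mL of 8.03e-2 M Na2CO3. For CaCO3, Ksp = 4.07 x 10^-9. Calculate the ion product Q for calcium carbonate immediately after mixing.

Total volume = 221 + 381 = 602 mL.
[Ca^2+] = 9.13 × 10^-3 × (221/602) = 3.352 x 10^-3 M
[CO3^2-] = 8.03 × 10^-2 × (381/602) = 5.082 × 10^-2 M
CaCO3(s) ⇌ Ca^2+ + CO3^2-, so Q = [Ca^2+][CO3^2-]
Q = (3.352 x 10^-3)(5.082 × 10^-2) = 1.70 x 10^-4
Q > Ksp, so CaCO3 will precipitate.

Q = 1.70e-4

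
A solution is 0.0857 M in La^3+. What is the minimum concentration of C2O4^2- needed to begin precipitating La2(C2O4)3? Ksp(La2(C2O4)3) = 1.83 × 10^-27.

[C2O4^2-] = 6.29e-9 M

La2(C2O4)3(s) <=> 2 La^3+(aq) + 3 C2O4^2-(aq)
Ksp = [La^3+]^2[C2O4^2-]^3
Precipitation begins when Q = Ksp. With [La^3+] = 0.0857 M:
1.83 × 10^-27 = (0.0857)^2 × [C2O4^2-]^3
[C2O4^2-] = (1.83 × 10^-27 / 7.344 × 10^-3)^(1/3) = 6.29 × 10^-9 M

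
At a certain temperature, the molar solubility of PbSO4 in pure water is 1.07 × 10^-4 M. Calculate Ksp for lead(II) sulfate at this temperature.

PbSO4(s) <=> Pb^2+ + SO4^2-
For each mole of PbSO4 that dissolves: [Pb^2+] = s, [SO4^2-] = s.
Ksp = [Pb^2+][SO4^2-]
Ksp = s^2
With s = 1.07 x 10^-4: Ksp = 1.14 x 10^-8

1.14e-8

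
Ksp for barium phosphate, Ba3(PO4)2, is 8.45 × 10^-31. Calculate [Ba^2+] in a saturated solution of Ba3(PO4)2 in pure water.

[Ba^2+] ≈ 1.14 x 10^-6 M

Ba3(PO4)2(s) ⇌ 3 Ba^2+(aq) + 2 PO4^3-(aq)
Ksp = [Ba^2+]^3[PO4^3-]^2
Let s = molar solubility. Then [Ba^2+] = 3s and [PO4^3-] = 2s.
Ksp = (3s)^3(2s)^2 = 108s^5
s = (8.45 × 10^-31 / 108)^(1/5) = 3.790 × 10^-7 M
[Ba^2+] = 3s = 1.14 × 10^-6 M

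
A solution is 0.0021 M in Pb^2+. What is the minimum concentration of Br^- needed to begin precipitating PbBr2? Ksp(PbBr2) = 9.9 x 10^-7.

[Br^-] ≈ 2.2 x 10^-2 M

PbBr2(s) <=> Pb^2+ + 2 Br^-
Ksp = [Pb^2+][Br^-]^2
Precipitation begins when Q = Ksp. With [Pb^2+] = 0.0021 M:
9.9 x 10^-7 = (0.0021) × [Br^-]^2
[Br^-] = (9.9 x 10^-7 / 2.1 × 10^-3)^(1/2) = 2.2 x 10^-2 M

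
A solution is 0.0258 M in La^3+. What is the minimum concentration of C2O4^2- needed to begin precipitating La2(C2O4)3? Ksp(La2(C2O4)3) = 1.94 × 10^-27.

1.43 x 10^-8 M

La2(C2O4)3(s) ⇌ 2 La^3+ + 3 C2O4^2-
Ksp = [La^3+]^2[C2O4^2-]^3
Precipitation begins when Q = Ksp. With [La^3+] = 0.0258 M:
1.94 × 10^-27 = (0.0258)^2 × [C2O4^2-]^3
[C2O4^2-] = (1.94 × 10^-27 / 6.656 x 10^-4)^(1/3) = 1.43 × 10^-8 M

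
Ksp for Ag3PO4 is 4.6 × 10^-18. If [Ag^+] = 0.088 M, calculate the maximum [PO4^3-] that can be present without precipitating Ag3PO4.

Ag3PO4(s) <=> 3 Ag^+(aq) + PO4^3-(aq)
Ksp = [Ag^+]^3[PO4^3-]
Precipitation begins when Q = Ksp. With [Ag^+] = 0.088 M:
4.6 × 10^-18 = (0.088)^3 × [PO4^3-]
[PO4^3-] = (4.6 × 10^-18 / 6.81 × 10^-4) = 6.8 x 10^-15 M

[PO4^3-] ≈ 6.8e-15 M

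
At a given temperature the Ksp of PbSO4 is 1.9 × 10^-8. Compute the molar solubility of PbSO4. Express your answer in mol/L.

s = 1.4 × 10^-4 M

PbSO4(s) <=> Pb^2+(aq) + SO4^2-(aq)
Ksp = [Pb^2+][SO4^2-]
If s mol/L of PbSO4 dissolves, [Pb^2+] = s and [SO4^2-] = s.
Ksp = (s)(s) = s^2
s = √(1.9 × 10^-8) = 1.4 × 10^-4 M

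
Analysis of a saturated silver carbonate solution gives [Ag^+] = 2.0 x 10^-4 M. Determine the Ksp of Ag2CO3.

Ksp ≈ 4.0 × 10^-12

Ag2CO3(s) ⇌ 2 Ag^+(aq) + CO3^2-(aq)
Stoichiometry gives [CO3^2-] = (1/2)[Ag^+] = 1.00 × 10^-4 M.
Ksp = [Ag^+]^2[CO3^2-]
Ksp = (2.0 x 10^-4)^2 × 1.00 x 10^-4 = 4.0 x 10^-12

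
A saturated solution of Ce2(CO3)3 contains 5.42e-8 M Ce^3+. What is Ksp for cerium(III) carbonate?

Ksp = 1.58 × 10^-36

Ce2(CO3)3(s) ⇌ 2 Ce^3+ + 3 CO3^2-
Stoichiometry gives [CO3^2-] = (3/2)[Ce^3+] = 8.130 x 10^-8 M.
Ksp = [Ce^3+]^2[CO3^2-]^3
Ksp = (5.42 × 10^-8)^2 × (8.130 × 10^-8)^3 = 1.58 × 10^-36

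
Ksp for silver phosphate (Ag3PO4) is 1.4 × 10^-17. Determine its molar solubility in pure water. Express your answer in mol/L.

Ag3PO4(s) ⇌ 3 Ag^+ + PO4^3-
Ksp = [Ag^+]^3[PO4^3-]
With molar solubility s: [Ag^+] = 3s, [PO4^3-] = s.
So Ksp = (3s)^3 × s = 27s^4
Solving, s = (1.4 × 10^-17/27)^(1/4) = 2.7 × 10^-5 M

s ≈ 2.7e-5 M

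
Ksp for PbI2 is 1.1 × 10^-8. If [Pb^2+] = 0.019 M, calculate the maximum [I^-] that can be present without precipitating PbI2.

[I^-] ≈ 7.6 x 10^-4 M

PbI2(s) ⇌ Pb^2+(aq) + 2 I^-(aq)
Ksp = [Pb^2+][I^-]^2
Precipitation begins when Q = Ksp. With [Pb^2+] = 0.019 M:
1.1 × 10^-8 = (0.019) × [I^-]^2
[I^-] = (1.1 × 10^-8 / 1.9 x 10^-2)^(1/2) = 7.6 × 10^-4 M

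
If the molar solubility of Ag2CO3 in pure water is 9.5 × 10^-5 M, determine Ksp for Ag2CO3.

Ksp = 3.4e-12

Ag2CO3(s) <=> 2 Ag^+(aq) + CO3^2-(aq)
If s mol/L of Ag2CO3 dissolves, [Ag^+] = 2s and [CO3^2-] = s.
Ksp = [Ag^+]^2[CO3^2-]
Substituting: Ksp = (2s)^2s = 4s^3
Ksp = 4 × (9.5 × 10^-5)^3 = 3.4 x 10^-12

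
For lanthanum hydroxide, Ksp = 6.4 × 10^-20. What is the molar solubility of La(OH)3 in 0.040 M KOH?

La(OH)3(s) ⇌ La^3+ + 3 OH^-
Ksp = [La^3+][OH^-]^3
Let s be the molar solubility in this solution. [La^3+] = s, [OH^-] = 0.040 + 3s ≈ 0.040 (since OH^- from KOH dominates).
Ksp ≈ s × (0.040)^3
s = 1.0 x 10^-15 M
Check: 3s = 3.0 × 10^-15 ≪ 0.040, so the approximation is valid.

s = 1.0 x 10^-15 M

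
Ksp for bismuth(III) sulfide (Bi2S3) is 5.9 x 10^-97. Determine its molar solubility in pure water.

s = 2.2 x 10^-20 M

Bi2S3(s) ⇌ 2 Bi^3+ + 3 S^2-
Ksp = [Bi^3+]^2[S^2-]^3
For each mole of Bi2S3 that dissolves: [Bi^3+] = 2s, [S^2-] = 3s.
Ksp = (2s)^2(3s)^3 = 108s^5
Solving, s = (5.9 x 10^-97/108)^(1/5) = 2.2 x 10^-20 M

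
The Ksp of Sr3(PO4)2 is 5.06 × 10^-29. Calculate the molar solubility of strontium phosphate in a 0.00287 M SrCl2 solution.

Sr3(PO4)2(s) ⇌ 3 Sr^2+(aq) + 2 PO4^3-(aq)
Ksp = [Sr^2+]^3[PO4^3-]^2
If s mol/L dissolves here, [Sr^2+] = 0.00287 + 3s ≈ 0.00287, [PO4^3-] = 2s (Ksp is small, so little additional dissolves).
Ksp ≈ (0.00287)^3 × (2s)^2
s = 2.31 × 10^-11 M
Check: 3s = 6.9 × 10^-11 ≪ 0.00287, so the approximation is valid.

2.31 x 10^-11 M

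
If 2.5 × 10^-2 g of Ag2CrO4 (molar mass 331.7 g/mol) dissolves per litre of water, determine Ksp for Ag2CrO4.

Molar solubility s = (2.5 x 10^-2 g/L) / (331.7 g/mol) = 7.54 × 10^-5 M.
Ag2CrO4(s) ⇌ 2 Ag^+ + CrO4^2-
With molar solubility s: [Ag^+] = 2s, [CrO4^2-] = s.
Ksp = [Ag^+]^2[CrO4^2-]
Ksp = (2s)^2s = 4s^3
With s = 7.54 × 10^-5: Ksp = 1.7 × 10^-12

Ksp ≈ 1.7 x 10^-12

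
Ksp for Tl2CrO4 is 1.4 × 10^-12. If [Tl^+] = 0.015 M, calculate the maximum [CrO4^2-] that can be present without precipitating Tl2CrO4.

[CrO4^2-] = 6.2e-9 M

Tl2CrO4(s) <=> 2 Tl^+(aq) + CrO4^2-(aq)
Ksp = [Tl^+]^2[CrO4^2-]
Precipitation begins when Q = Ksp. With [Tl^+] = 0.015 M:
1.4 × 10^-12 = (0.015)^2 × [CrO4^2-]
[CrO4^2-] = (1.4 × 10^-12 / 2.25 x 10^-4) = 6.2 × 10^-9 M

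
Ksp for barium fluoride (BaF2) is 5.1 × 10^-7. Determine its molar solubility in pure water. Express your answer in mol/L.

BaF2(s) ⇌ Ba^2+(aq) + 2 F^-(aq)
Ksp = [Ba^2+][F^-]^2
If s mol/L of BaF2 dissolves, [Ba^2+] = s and [F^-] = 2s.
So Ksp = s × (2s)^2 = 4s^3
s = (5.1 × 10^-7 / 4)^(1/3) = 5.0 x 10^-3 M

5.0 × 10^-3 M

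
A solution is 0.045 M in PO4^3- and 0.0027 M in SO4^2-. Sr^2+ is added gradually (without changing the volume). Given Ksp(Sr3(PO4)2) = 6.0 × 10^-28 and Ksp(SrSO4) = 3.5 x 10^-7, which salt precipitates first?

Sr3(PO4)2

Precipitation of each salt starts when its ion product equals its Ksp.
For Sr3(PO4)2: 6.0 × 10^-28 = (0.045)^2 × [Sr^2+]^3  ⇒  [Sr^2+] = 6.7 × 10^-9 M.
For SrSO4: 3.5 x 10^-7 = 0.0027 × [Sr^2+]  ⇒  [Sr^2+] = 1.3 × 10^-4 M.
The salt with the lower threshold [Sr^2+] precipitates first: Sr3(PO4)2.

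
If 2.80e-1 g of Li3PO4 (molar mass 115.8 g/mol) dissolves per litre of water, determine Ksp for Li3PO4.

Ksp = 9.23 × 10^-10

Molar solubility s = (2.80 x 10^-1 g/L) / (115.8 g/mol) = 2.418 x 10^-3 M.
Li3PO4(s) ⇌ 3 Li^+ + PO4^3-
Let s = molar solubility. Then [Li^+] = 3s and [PO4^3-] = s.
Ksp = [Li^+]^3[PO4^3-]
So Ksp = (3s)^3 × s = 27s^4
Ksp = 27 × (2.418 x 10^-3)^4 = 9.23 x 10^-10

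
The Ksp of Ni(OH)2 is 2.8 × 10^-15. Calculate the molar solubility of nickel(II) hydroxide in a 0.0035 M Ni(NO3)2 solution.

Ni(OH)2(s) <=> Ni^2+ + 2 OH^-
Ksp = [Ni^2+][OH^-]^2
Let s = moles of Ni(OH)2 that dissolve per litre. [Ni^2+] = 0.0035 + s ≈ 0.0035, [OH^-] = 2s (common-ion effect: Ni^2+ is already 0.0035 M).
Ksp ≈ 0.0035 × (2s)^2
s = 4.5 × 10^-7 M
Check: s = 4.5 x 10^-7 ≪ 0.0035, so the approximation is valid.

s ≈ 4.5e-7 M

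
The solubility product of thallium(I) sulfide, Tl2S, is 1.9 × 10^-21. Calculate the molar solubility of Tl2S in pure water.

Tl2S(s) <=> 2 Tl^+(aq) + S^2-(aq)
Ksp = [Tl^+]^2[S^2-]
With molar solubility s: [Tl^+] = 2s, [S^2-] = s.
Substituting: Ksp = (2s)^2s = 4s^3
s^3 = 1.9 × 10^-21 / 4, so s = 7.8 × 10^-8 M

s ≈ 7.8 × 10^-8 M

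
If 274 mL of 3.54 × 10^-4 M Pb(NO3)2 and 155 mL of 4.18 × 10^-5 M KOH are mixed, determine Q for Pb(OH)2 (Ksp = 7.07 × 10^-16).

Q ≈ 5.16e-14

Total volume = 274 + 155 = 429 mL.
[Pb^2+] = 3.54 × 10^-4 × (274/429) = 2.261 × 10^-4 M
[OH^-] = 4.18 × 10^-5 × (155/429) = 1.510 × 10^-5 M
Pb(OH)2(s) <=> Pb^2+ + 2 OH^-, so Q = [Pb^2+][OH^-]^2
Q = (2.261 × 10^-4)(1.510 x 10^-5)^2 = 5.16 × 10^-14
Q > Ksp, so Pb(OH)2 will precipitate.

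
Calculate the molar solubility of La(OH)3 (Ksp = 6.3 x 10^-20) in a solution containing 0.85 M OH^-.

s = 1.0 × 10^-19 M

La(OH)3(s) ⇌ La^3+(aq) + 3 OH^-(aq)
Ksp = [La^3+][OH^-]^3
Let s = moles of La(OH)3 that dissolve per litre. [La^3+] = s, [OH^-] = 0.85 + 3s ≈ 0.85 (common-ion effect: OH^- is already 0.85 M).
Ksp ≈ s × (0.85)^3
s = 1.0 × 10^-19 M
Check: 3s = 3.1 x 10^-19 ≪ 0.85, so the approximation is valid.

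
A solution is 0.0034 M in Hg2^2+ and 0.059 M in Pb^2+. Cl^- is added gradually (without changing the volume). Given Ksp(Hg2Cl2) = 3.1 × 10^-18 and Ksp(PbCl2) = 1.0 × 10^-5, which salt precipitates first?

Each salt begins to precipitate when Q = Ksp, i.e. when [Cl^-] reaches its threshold.
For Hg2Cl2: 3.1 × 10^-18 = 0.0034 × [Cl^-]^2  ⇒  [Cl^-] = 3.0 × 10^-8 M.
For PbCl2: 1.0 × 10^-5 = 0.059 × [Cl^-]^2  ⇒  [Cl^-] = 1.3 × 10^-2 M.
The salt with the lower threshold [Cl^-] precipitates first: Hg2Cl2.

Hg2Cl2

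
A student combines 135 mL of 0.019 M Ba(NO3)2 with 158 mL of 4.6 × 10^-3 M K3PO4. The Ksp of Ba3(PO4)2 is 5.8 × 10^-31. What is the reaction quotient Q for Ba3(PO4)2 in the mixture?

Total volume = 135 + 158 = 293 mL.
[Ba^2+] = 1.9 × 10^-2 × (135/293) = 8.75 × 10^-3 M
[PO4^3-] = 4.6 × 10^-3 × (158/293) = 2.48 × 10^-3 M
Ba3(PO4)2(s) ⇌ 3 Ba^2+(aq) + 2 PO4^3-(aq), so Q = [Ba^2+]^3[PO4^3-]^2
Q = (8.75 x 10^-3)^3(2.48 × 10^-3)^2 = 4.1 × 10^-12
Q > Ksp, so Ba3(PO4)2 will precipitate.

Q ≈ 4.1 × 10^-12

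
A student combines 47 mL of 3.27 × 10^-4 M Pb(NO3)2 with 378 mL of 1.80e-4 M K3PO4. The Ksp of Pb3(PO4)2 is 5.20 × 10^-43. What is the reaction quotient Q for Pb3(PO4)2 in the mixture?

Total volume = 47 + 378 = 425 mL.
[Pb^2+] = 3.27 × 10^-4 × (47/425) = 3.616 × 10^-5 M
[PO4^3-] = 1.80 × 10^-4 × (378/425) = 1.601 × 10^-4 M
Pb3(PO4)2(s) ⇌ 3 Pb^2+(aq) + 2 PO4^3-(aq), so Q = [Pb^2+]^3[PO4^3-]^2
Q = (3.616 × 10^-5)^3(1.601 × 10^-4)^2 = 1.21 x 10^-21
Q > Ksp, so Pb3(PO4)2 will precipitate.

Q = 1.21e-21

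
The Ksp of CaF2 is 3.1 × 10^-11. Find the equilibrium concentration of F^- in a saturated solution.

CaF2(s) ⇌ Ca^2+ + 2 F^-
Ksp = [Ca^2+][F^-]^2
For each mole of CaF2 that dissolves: [Ca^2+] = s, [F^-] = 2s.
Ksp = s(2s)^2 = 4s^3
Solving, s = (3.1 × 10^-11/4)^(1/3) = 1.98 × 10^-4 M
[F^-] = 2s = 4.0 × 10^-4 M

4.0 × 10^-4 M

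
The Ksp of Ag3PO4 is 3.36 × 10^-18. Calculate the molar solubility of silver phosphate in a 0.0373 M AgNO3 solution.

s = 6.47 × 10^-14 M

Ag3PO4(s) ⇌ 3 Ag^+ + PO4^3-
Ksp = [Ag^+]^3[PO4^3-]
Let s be the molar solubility in this solution. [Ag^+] = 0.0373 + 3s ≈ 0.0373, [PO4^3-] = s (common-ion effect: Ag^+ is already 0.0373 M).
Ksp ≈ (0.0373)^3 × s
s = 6.47 x 10^-14 M
Check: 3s = 1.9 × 10^-13 ≪ 0.0373, so the approximation is valid.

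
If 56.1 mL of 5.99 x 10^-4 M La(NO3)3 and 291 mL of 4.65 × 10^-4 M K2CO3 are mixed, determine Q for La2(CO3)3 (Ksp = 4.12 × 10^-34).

Total volume = 56.1 + 291 = 347.1 mL.
[La^3+] = 5.99 × 10^-4 × (56.1/347.1) = 9.681 x 10^-5 M
[CO3^2-] = 4.65 x 10^-4 × (291/347.1) = 3.898 × 10^-4 M
La2(CO3)3(s) ⇌ 2 La^3+(aq) + 3 CO3^2-(aq), so Q = [La^3+]^2[CO3^2-]^3
Q = (9.681 × 10^-5)^2(3.898 × 10^-4)^3 = 5.55 x 10^-19
Q > Ksp, so La2(CO3)3 will precipitate.

Q = 5.55e-19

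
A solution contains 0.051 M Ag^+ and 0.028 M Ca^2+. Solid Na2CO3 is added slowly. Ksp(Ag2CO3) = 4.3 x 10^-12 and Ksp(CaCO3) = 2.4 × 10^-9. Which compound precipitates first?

Ag2CO3

Each salt begins to precipitate when Q = Ksp, i.e. when [CO3^2-] reaches its threshold.
For Ag2CO3: 4.3 x 10^-12 = (0.051)^2 × [CO3^2-]  ⇒  [CO3^2-] = 1.7 × 10^-9 M.
For CaCO3: 2.4 × 10^-9 = 0.028 × [CO3^2-]  ⇒  [CO3^2-] = 8.6 x 10^-8 M.
The salt with the lower threshold [CO3^2-] precipitates first: Ag2CO3.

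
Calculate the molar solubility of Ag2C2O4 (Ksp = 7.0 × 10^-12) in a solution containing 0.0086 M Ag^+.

s = 9.5e-8 M

Ag2C2O4(s) <=> 2 Ag^+(aq) + C2O4^2-(aq)
Ksp = [Ag^+]^2[C2O4^2-]
Let s be the molar solubility in this solution. [Ag^+] = 0.0086 + 2s ≈ 0.0086, [C2O4^2-] = s (Ksp is small, so little additional dissolves).
Ksp ≈ (0.0086)^2 × s
s = 9.5 × 10^-8 M
Check: 2s = 1.9 x 10^-7 ≪ 0.0086, so the approximation is valid.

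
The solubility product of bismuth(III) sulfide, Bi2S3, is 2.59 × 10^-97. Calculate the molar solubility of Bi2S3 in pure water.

Bi2S3(s) ⇌ 2 Bi^3+(aq) + 3 S^2-(aq)
Ksp = [Bi^3+]^2[S^2-]^3
With molar solubility s: [Bi^3+] = 2s, [S^2-] = 3s.
Substituting: Ksp = (2s)^2(3s)^3 = 108s^5
Solving, s = (2.59 × 10^-97/108)^(1/5) = 1.89 × 10^-20 M

s ≈ 1.89 x 10^-20 M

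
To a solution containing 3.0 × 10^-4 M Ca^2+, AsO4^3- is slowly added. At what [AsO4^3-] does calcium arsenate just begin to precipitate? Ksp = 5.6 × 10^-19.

[AsO4^3-] = 1.4 × 10^-4 M

Ca3(AsO4)2(s) <=> 3 Ca^2+ + 2 AsO4^3-
Ksp = [Ca^2+]^3[AsO4^3-]^2
Precipitation begins when Q = Ksp. With [Ca^2+] = 3.0 × 10^-4 M:
5.6 × 10^-19 = (3.0 × 10^-4)^3 × [AsO4^3-]^2
[AsO4^3-] = (5.6 × 10^-19 / 2.70 × 10^-11)^(1/2) = 1.4 × 10^-4 M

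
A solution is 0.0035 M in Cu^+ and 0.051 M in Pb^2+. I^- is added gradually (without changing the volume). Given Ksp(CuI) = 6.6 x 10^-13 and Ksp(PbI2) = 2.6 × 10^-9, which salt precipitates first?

Precipitation of each salt starts when its ion product equals its Ksp.
For CuI: 6.6 x 10^-13 = 0.0035 × [I^-]  ⇒  [I^-] = 1.9 × 10^-10 M.
For PbI2: 2.6 × 10^-9 = 0.051 × [I^-]^2  ⇒  [I^-] = 2.3 × 10^-4 M.
The salt with the lower threshold [I^-] precipitates first: CuI.

CuI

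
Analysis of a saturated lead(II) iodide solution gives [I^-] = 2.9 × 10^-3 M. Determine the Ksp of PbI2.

PbI2(s) ⇌ Pb^2+(aq) + 2 I^-(aq)
Stoichiometry gives [Pb^2+] = (1/2)[I^-] = 1.45 x 10^-3 M.
Ksp = [Pb^2+][I^-]^2
Ksp = 1.45 x 10^-3 × (2.9 × 10^-3)^2 = 1.2 x 10^-8

Ksp ≈ 1.2 × 10^-8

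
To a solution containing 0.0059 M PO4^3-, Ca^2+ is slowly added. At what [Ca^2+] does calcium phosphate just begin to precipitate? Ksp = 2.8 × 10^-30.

Ca3(PO4)2(s) <=> 3 Ca^2+(aq) + 2 PO4^3-(aq)
Ksp = [Ca^2+]^3[PO4^3-]^2
Precipitation begins when Q = Ksp. With [PO4^3-] = 0.0059 M:
2.8 × 10^-30 = (0.0059)^2 × [Ca^2+]^3
[Ca^2+] = (2.8 × 10^-30 / 3.48 × 10^-5)^(1/3) = 4.3 x 10^-9 M

[Ca^2+] ≈ 4.3e-9 M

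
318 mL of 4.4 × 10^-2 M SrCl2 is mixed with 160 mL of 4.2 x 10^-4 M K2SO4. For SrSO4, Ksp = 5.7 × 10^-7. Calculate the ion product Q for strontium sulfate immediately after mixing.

Q = 4.1 × 10^-6

Total volume = 318 + 160 = 478 mL.
[Sr^2+] = 4.4 × 10^-2 × (318/478) = 2.93 × 10^-2 M
[SO4^2-] = 4.2 x 10^-4 × (160/478) = 1.41 × 10^-4 M
SrSO4(s) ⇌ Sr^2+(aq) + SO4^2-(aq), so Q = [Sr^2+][SO4^2-]
Q = (2.93 × 10^-2)(1.41 x 10^-4) = 4.1 x 10^-6
Q > Ksp, so SrSO4 will precipitate.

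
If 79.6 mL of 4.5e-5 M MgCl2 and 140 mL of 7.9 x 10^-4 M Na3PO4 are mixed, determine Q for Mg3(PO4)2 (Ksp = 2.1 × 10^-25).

Total volume = 79.6 + 140 = 219.6 mL.
[Mg^2+] = 4.5 × 10^-5 × (79.6/219.6) = 1.63 × 10^-5 M
[PO4^3-] = 7.9 × 10^-4 × (140/219.6) = 5.04 × 10^-4 M
Mg3(PO4)2(s) ⇌ 3 Mg^2+ + 2 PO4^3-, so Q = [Mg^2+]^3[PO4^3-]^2
Q = (1.63 × 10^-5)^3(5.04 x 10^-4)^2 = 1.1 × 10^-21
Q > Ksp, so Mg3(PO4)2 will precipitate.

1.1e-21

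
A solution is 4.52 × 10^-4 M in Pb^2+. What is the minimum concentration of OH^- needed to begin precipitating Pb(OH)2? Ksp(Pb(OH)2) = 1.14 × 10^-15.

[OH^-] = 1.59e-6 M

Pb(OH)2(s) ⇌ Pb^2+ + 2 OH^-
Ksp = [Pb^2+][OH^-]^2
Precipitation begins when Q = Ksp. With [Pb^2+] = 4.52 × 10^-4 M:
1.14 × 10^-15 = (4.52 × 10^-4) × [OH^-]^2
[OH^-] = (1.14 × 10^-15 / 4.52 x 10^-4)^(1/2) = 1.59 × 10^-6 M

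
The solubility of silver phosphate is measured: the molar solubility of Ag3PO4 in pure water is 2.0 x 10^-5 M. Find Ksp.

Ag3PO4(s) ⇌ 3 Ag^+(aq) + PO4^3-(aq)
With molar solubility s: [Ag^+] = 3s, [PO4^3-] = s.
Ksp = [Ag^+]^3[PO4^3-]
Ksp = (3s)^3s = 27s^4
Ksp = 27 × (2.0 × 10^-5)^4 = 4.3 × 10^-18

Ksp ≈ 4.3e-18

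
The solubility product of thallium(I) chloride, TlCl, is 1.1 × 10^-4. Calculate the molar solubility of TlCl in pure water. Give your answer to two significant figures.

TlCl(s) <=> Tl^+(aq) + Cl^-(aq)
Ksp = [Tl^+][Cl^-]
If s mol/L of TlCl dissolves, [Tl^+] = s and [Cl^-] = s.
Ksp = s^2
s = (1.1 × 10^-4)^(1/2) = 1.0 x 10^-2 M

1.0e-2 M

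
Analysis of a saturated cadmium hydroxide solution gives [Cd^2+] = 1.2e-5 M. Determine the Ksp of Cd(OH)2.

Ksp ≈ 6.9 x 10^-15

Cd(OH)2(s) <=> Cd^2+(aq) + 2 OH^-(aq)
Stoichiometry gives [OH^-] = (2/1)[Cd^2+] = 2.40 x 10^-5 M.
Ksp = [Cd^2+][OH^-]^2
Ksp = 1.2 × 10^-5 × (2.40 × 10^-5)^2 = 6.9 × 10^-15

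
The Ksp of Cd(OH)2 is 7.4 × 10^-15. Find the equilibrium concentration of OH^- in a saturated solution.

2.5 x 10^-5 M

Cd(OH)2(s) ⇌ Cd^2+(aq) + 2 OH^-(aq)
Ksp = [Cd^2+][OH^-]^2
With molar solubility s: [Cd^2+] = s, [OH^-] = 2s.
So Ksp = s × (2s)^2 = 4s^3
s^3 = 7.4 × 10^-15 / 4, so s = 1.23 × 10^-5 M
[OH^-] = 2s = 2.5 × 10^-5 M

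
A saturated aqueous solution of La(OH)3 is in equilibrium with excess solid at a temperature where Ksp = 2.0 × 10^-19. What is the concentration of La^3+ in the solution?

La(OH)3(s) <=> La^3+(aq) + 3 OH^-(aq)
Ksp = [La^3+][OH^-]^3
For each mole of La(OH)3 that dissolves: [La^3+] = s, [OH^-] = 3s.
Substituting: Ksp = s(3s)^3 = 27s^4
s^4 = 2.0 × 10^-19 / 27, so s = 9.28 × 10^-6 M
[La^3+] = s = 9.3 × 10^-6 M

9.3 × 10^-6 M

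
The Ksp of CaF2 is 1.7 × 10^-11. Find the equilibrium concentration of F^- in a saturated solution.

CaF2(s) <=> Ca^2+ + 2 F^-
Ksp = [Ca^2+][F^-]^2
For each mole of CaF2 that dissolves: [Ca^2+] = s, [F^-] = 2s.
So Ksp = s × (2s)^2 = 4s^3
s = (1.7 × 10^-11 / 4)^(1/3) = 1.62 × 10^-4 M
[F^-] = 2s = 3.2 × 10^-4 M

[F^-] = 3.2 x 10^-4 M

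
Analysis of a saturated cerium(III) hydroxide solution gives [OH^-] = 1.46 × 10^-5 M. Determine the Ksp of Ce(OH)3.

Ce(OH)3(s) ⇌ Ce^3+(aq) + 3 OH^-(aq)
Stoichiometry gives [Ce^3+] = (1/3)[OH^-] = 4.867 x 10^-6 M.
Ksp = [Ce^3+][OH^-]^3
Ksp = 4.867 × 10^-6 × (1.46 × 10^-5)^3 = 1.51 × 10^-20

1.51 × 10^-20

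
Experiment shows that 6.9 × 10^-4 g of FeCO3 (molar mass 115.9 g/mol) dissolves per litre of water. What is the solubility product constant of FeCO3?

3.5e-11

Molar solubility s = (6.9 × 10^-4 g/L) / (115.9 g/mol) = 5.95 × 10^-6 M.
FeCO3(s) ⇌ Fe^2+ + CO3^2-
For each mole of FeCO3 that dissolves: [Fe^2+] = s, [CO3^2-] = s.
Ksp = [Fe^2+][CO3^2-]
Ksp = s × s = s^2
Ksp = (5.95 x 10^-6)^2 = 3.5 × 10^-11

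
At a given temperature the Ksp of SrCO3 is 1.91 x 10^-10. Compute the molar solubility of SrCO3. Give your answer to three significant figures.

s ≈ 1.38 × 10^-5 M

SrCO3(s) ⇌ Sr^2+ + CO3^2-
Ksp = [Sr^2+][CO3^2-]
Let s = molar solubility. Then [Sr^2+] = s and [CO3^2-] = s.
Ksp = (s)(s) = s^2
s = (1.91 x 10^-10)^(1/2) = 1.38 × 10^-5 M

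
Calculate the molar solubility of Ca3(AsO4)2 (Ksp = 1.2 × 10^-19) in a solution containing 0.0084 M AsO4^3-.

4.0e-6 M

Ca3(AsO4)2(s) ⇌ 3 Ca^2+ + 2 AsO4^3-
Ksp = [Ca^2+]^3[AsO4^3-]^2
If s mol/L dissolves here, [Ca^2+] = 3s, [AsO4^3-] = 0.0084 + 2s ≈ 0.0084 (Ksp is small, so little additional dissolves).
Ksp ≈ (3s)^3 × (0.0084)^2
s = 4.0 × 10^-6 M
Check: 2s = 8.0 × 10^-6 ≪ 0.0084, so the approximation is valid.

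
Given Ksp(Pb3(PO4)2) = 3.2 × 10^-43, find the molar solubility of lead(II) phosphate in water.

Pb3(PO4)2(s) ⇌ 3 Pb^2+(aq) + 2 PO4^3-(aq)
Ksp = [Pb^2+]^3[PO4^3-]^2
For each mole of Pb3(PO4)2 that dissolves: [Pb^2+] = 3s, [PO4^3-] = 2s.
Substituting: Ksp = (3s)^3(2s)^2 = 108s^5
s = (3.2 × 10^-43 / 108)^(1/5) = 1.2 × 10^-9 M

1.2 × 10^-9 M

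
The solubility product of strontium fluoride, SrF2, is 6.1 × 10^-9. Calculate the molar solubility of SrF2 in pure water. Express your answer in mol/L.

s = 1.2 × 10^-3 M

SrF2(s) ⇌ Sr^2+(aq) + 2 F^-(aq)
Ksp = [Sr^2+][F^-]^2
If s mol/L of SrF2 dissolves, [Sr^2+] = s and [F^-] = 2s.
Substituting: Ksp = s(2s)^2 = 4s^3
s = (6.1 × 10^-9 / 4)^(1/3) = 1.2 × 10^-3 M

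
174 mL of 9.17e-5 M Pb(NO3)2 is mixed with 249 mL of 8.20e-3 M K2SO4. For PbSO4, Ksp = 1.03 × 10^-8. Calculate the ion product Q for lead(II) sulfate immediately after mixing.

Q ≈ 1.82 x 10^-7

Total volume = 174 + 249 = 423 mL.
[Pb^2+] = 9.17 × 10^-5 × (174/423) = 3.772 × 10^-5 M
[SO4^2-] = 8.20 x 10^-3 × (249/423) = 4.827 × 10^-3 M
PbSO4(s) ⇌ Pb^2+ + SO4^2-, so Q = [Pb^2+][SO4^2-]
Q = (3.772 x 10^-5)(4.827 × 10^-3) = 1.82 × 10^-7
Q > Ksp, so PbSO4 will precipitate.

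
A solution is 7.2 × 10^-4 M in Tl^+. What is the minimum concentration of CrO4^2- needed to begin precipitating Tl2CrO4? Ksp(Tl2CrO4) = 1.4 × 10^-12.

2.7 x 10^-6 M

Tl2CrO4(s) <=> 2 Tl^+ + CrO4^2-
Ksp = [Tl^+]^2[CrO4^2-]
Precipitation begins when Q = Ksp. With [Tl^+] = 7.2 × 10^-4 M:
1.4 × 10^-12 = (7.2 × 10^-4)^2 × [CrO4^2-]
[CrO4^2-] = (1.4 × 10^-12 / 5.18 × 10^-7) = 2.7 × 10^-6 M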